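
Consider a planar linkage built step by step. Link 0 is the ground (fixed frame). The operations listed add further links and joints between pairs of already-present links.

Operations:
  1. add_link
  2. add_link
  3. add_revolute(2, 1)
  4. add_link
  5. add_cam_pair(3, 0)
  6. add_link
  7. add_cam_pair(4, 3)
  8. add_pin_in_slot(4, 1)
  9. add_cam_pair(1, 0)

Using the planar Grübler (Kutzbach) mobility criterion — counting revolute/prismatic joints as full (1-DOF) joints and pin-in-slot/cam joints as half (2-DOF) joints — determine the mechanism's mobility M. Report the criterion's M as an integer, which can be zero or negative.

M = 6

(L,J1,J2)=(1,0,0); link0 fixed
link1: (2,0,0)
link2: (3,0,0)
R 2-1 [J1]: (3,1,0)
link3: (4,1,0)
C 3-0 [J2]: (4,1,1)
link4: (5,1,1)
C 4-3 [J2]: (5,1,2)
PS 4-1 [J2]: (5,1,3)
C 1-0 [J2]: (5,1,4)
Grübler: 3·4 − 2·1 − 4 = 6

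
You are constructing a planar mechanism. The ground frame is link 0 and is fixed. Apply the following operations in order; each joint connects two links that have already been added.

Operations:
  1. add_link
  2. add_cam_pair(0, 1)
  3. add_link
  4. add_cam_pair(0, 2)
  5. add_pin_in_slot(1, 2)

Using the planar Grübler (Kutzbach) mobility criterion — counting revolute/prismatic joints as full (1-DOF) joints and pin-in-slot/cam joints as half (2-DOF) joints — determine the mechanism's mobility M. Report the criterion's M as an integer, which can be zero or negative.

[1;0;0] (link 0 is ground)
L+ [2;0;0]
C(0,1)∈J2 [2;0;1]
L+ [3;0;1]
C(0,2)∈J2 [3;0;2]
PS(1,2)∈J2 [3;0;3]
mobility = 6 − 0 − 3 = 3

M = 3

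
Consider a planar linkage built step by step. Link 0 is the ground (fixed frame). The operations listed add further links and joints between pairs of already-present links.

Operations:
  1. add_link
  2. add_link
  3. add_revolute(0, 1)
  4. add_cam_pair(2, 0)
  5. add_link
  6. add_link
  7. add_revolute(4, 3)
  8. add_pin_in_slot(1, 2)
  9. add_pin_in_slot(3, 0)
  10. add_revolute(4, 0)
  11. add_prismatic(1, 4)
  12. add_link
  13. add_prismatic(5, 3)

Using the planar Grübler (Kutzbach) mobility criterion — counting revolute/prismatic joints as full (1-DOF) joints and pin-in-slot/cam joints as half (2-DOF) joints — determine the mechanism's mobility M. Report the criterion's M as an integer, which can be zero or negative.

M = 2

[1;0;0] (link 0 is ground)
L+ [2;0;0]
L+ [3;0;0]
R(0,1)∈J1 [3;1;0]
C(2,0)∈J2 [3;1;1]
L+ [4;1;1]
L+ [5;1;1]
R(4,3)∈J1 [5;2;1]
PS(1,2)∈J2 [5;2;2]
PS(3,0)∈J2 [5;2;3]
R(4,0)∈J1 [5;3;3]
P(1,4)∈J1 [5;4;3]
L+ [6;4;3]
P(5,3)∈J1 [6;5;3]
mobility = 15 − 10 − 3 = 2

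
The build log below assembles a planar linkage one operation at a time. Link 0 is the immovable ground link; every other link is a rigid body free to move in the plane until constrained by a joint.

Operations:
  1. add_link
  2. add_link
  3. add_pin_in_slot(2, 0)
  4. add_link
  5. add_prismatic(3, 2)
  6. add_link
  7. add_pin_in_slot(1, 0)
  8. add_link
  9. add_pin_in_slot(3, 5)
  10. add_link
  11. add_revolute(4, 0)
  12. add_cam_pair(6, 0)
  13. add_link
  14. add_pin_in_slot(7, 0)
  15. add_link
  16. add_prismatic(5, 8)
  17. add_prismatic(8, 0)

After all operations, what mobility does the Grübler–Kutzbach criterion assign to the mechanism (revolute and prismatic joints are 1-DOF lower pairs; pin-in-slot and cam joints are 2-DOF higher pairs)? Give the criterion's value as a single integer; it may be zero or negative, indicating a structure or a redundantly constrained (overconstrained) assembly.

[1;0;0] (link 0 is ground)
L+ [2;0;0]
L+ [3;0;0]
PS(2,0)∈J2 [3;0;1]
L+ [4;0;1]
P(3,2)∈J1 [4;1;1]
L+ [5;1;1]
PS(1,0)∈J2 [5;1;2]
L+ [6;1;2]
PS(3,5)∈J2 [6;1;3]
L+ [7;1;3]
R(4,0)∈J1 [7;2;3]
C(6,0)∈J2 [7;2;4]
L+ [8;2;4]
PS(7,0)∈J2 [8;2;5]
L+ [9;2;5]
P(5,8)∈J1 [9;3;5]
P(8,0)∈J1 [9;4;5]
mobility = 24 − 8 − 5 = 11

M = 11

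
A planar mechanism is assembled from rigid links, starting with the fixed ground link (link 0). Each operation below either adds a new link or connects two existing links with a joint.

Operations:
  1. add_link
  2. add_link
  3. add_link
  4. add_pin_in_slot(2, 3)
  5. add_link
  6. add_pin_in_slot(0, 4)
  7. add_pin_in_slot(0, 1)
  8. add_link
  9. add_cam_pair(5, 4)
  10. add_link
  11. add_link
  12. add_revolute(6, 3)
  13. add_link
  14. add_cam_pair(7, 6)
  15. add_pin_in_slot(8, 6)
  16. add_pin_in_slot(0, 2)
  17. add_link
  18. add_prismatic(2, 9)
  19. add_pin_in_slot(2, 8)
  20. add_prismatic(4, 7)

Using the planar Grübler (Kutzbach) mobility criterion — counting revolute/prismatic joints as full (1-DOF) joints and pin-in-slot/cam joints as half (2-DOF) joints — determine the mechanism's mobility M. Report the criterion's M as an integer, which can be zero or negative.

M = 13

link 0 = ground. State L|J1|J2 = 1|0|0
+link1  2|0|0
+link2  3|0|0
+link3  4|0|0
PS(2,3) f=2→J2  4|0|1
+link4  5|0|1
PS(0,4) f=2→J2  5|0|2
PS(0,1) f=2→J2  5|0|3
+link5  6|0|3
C(5,4) f=2→J2  6|0|4
+link6  7|0|4
+link7  8|0|4
R(6,3) f=1→J1  8|1|4
+link8  9|1|4
C(7,6) f=2→J2  9|1|5
PS(8,6) f=2→J2  9|1|6
PS(0,2) f=2→J2  9|1|7
+link9  10|1|7
P(2,9) f=1→J1  10|2|7
PS(2,8) f=2→J2  10|2|8
P(4,7) f=1→J1  10|3|8
M = 3(10−1)−2·3−8 = 27−6−8 = 13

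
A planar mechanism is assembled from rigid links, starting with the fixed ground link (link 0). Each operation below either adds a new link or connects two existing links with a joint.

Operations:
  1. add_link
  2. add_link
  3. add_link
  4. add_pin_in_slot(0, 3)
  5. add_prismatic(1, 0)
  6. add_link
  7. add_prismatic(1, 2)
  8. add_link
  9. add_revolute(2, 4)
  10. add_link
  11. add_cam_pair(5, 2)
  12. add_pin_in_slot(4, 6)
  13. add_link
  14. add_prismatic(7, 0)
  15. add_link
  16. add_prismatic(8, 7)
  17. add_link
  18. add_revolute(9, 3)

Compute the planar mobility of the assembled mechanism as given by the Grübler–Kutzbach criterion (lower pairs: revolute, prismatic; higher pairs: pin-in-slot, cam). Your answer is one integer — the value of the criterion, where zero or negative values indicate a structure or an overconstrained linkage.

ground; <1,0,0>
#1 <2,0,0>
#2 <3,0,0>
#3 <4,0,0>
PS:0↔3 J2 <4,0,1>
P:1↔0 J1 <4,1,1>
#4 <5,1,1>
P:1↔2 J1 <5,2,1>
#5 <6,2,1>
R:2↔4 J1 <6,3,1>
#6 <7,3,1>
C:5↔2 J2 <7,3,2>
PS:4↔6 J2 <7,3,3>
#7 <8,3,3>
P:7↔0 J1 <8,4,3>
#8 <9,4,3>
P:8↔7 J1 <9,5,3>
#9 <10,5,3>
R:9↔3 J1 <10,6,3>
3×9 − 2×6 − 1×3 = 12

M = 12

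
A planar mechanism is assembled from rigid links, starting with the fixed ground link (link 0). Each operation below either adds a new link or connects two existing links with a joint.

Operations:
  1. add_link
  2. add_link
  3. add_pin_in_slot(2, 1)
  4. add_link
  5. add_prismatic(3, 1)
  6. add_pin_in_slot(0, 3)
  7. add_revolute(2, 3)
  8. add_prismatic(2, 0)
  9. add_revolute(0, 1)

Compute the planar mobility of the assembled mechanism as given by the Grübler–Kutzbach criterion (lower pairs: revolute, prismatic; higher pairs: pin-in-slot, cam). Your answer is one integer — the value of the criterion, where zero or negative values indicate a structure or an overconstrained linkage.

M = -1

link 0 = ground. State L|J1|J2 = 1|0|0
+link1  2|0|0
+link2  3|0|0
PS(2,1) f=2→J2  3|0|1
+link3  4|0|1
P(3,1) f=1→J1  4|1|1
PS(0,3) f=2→J2  4|1|2
R(2,3) f=1→J1  4|2|2
P(2,0) f=1→J1  4|3|2
R(0,1) f=1→J1  4|4|2
M = 3(4−1)−2·4−2 = 9−8−2 = -1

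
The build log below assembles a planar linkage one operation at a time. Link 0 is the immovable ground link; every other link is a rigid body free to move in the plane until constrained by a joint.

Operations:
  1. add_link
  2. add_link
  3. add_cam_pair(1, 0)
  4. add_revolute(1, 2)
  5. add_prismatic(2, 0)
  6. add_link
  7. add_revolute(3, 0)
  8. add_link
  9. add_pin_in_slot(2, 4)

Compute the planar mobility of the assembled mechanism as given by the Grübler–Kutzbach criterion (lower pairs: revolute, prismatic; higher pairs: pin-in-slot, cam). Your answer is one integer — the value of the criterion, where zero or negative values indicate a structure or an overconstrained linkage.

(L,J1,J2)=(1,0,0); link0 fixed
link1: (2,0,0)
link2: (3,0,0)
C 1-0 [J2]: (3,0,1)
R 1-2 [J1]: (3,1,1)
P 2-0 [J1]: (3,2,1)
link3: (4,2,1)
R 3-0 [J1]: (4,3,1)
link4: (5,3,1)
PS 2-4 [J2]: (5,3,2)
Grübler: 3·4 − 2·3 − 2 = 4

M = 4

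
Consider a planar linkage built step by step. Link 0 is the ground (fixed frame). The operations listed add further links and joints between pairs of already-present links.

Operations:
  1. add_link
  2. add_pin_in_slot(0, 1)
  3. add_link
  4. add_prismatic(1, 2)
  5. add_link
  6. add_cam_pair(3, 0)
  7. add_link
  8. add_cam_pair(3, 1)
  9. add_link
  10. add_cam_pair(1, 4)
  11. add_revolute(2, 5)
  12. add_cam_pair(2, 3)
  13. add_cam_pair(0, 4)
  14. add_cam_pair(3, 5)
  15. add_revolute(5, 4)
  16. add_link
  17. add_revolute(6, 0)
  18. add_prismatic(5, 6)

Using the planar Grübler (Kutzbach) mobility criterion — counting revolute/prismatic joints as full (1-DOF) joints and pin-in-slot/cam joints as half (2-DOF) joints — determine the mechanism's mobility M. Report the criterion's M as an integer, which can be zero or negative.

L=1 J1=0 J2=0
add link → L=2 J1=0 J2=0
PS@0,1 dof=2 J2 → L=2 J1=0 J2=1
add link → L=3 J1=0 J2=1
P@1,2 dof=1 J1 → L=3 J1=1 J2=1
add link → L=4 J1=1 J2=1
C@3,0 dof=2 J2 → L=4 J1=1 J2=2
add link → L=5 J1=1 J2=2
C@3,1 dof=2 J2 → L=5 J1=1 J2=3
add link → L=6 J1=1 J2=3
C@1,4 dof=2 J2 → L=6 J1=1 J2=4
R@2,5 dof=1 J1 → L=6 J1=2 J2=4
C@2,3 dof=2 J2 → L=6 J1=2 J2=5
C@0,4 dof=2 J2 → L=6 J1=2 J2=6
C@3,5 dof=2 J2 → L=6 J1=2 J2=7
R@5,4 dof=1 J1 → L=6 J1=3 J2=7
add link → L=7 J1=3 J2=7
R@6,0 dof=1 J1 → L=7 J1=4 J2=7
P@5,6 dof=1 J1 → L=7 J1=5 J2=7
M=3(L−1)−2J1−J2=3·6−2·5−7=1

M = 1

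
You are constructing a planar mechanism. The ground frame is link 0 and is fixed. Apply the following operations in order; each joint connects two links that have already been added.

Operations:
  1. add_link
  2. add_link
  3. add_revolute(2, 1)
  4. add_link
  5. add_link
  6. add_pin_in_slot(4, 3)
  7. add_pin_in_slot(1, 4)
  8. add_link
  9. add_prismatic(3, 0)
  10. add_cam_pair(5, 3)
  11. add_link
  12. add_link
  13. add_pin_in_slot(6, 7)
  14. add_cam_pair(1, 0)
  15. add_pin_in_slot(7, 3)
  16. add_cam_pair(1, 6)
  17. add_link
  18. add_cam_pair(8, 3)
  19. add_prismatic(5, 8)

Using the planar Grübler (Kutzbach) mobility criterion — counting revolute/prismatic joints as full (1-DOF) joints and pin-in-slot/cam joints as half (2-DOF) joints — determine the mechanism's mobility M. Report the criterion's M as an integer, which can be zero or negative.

M = 10

L=1 J1=0 J2=0
add link → L=2 J1=0 J2=0
add link → L=3 J1=0 J2=0
R@2,1 dof=1 J1 → L=3 J1=1 J2=0
add link → L=4 J1=1 J2=0
add link → L=5 J1=1 J2=0
PS@4,3 dof=2 J2 → L=5 J1=1 J2=1
PS@1,4 dof=2 J2 → L=5 J1=1 J2=2
add link → L=6 J1=1 J2=2
P@3,0 dof=1 J1 → L=6 J1=2 J2=2
C@5,3 dof=2 J2 → L=6 J1=2 J2=3
add link → L=7 J1=2 J2=3
add link → L=8 J1=2 J2=3
PS@6,7 dof=2 J2 → L=8 J1=2 J2=4
C@1,0 dof=2 J2 → L=8 J1=2 J2=5
PS@7,3 dof=2 J2 → L=8 J1=2 J2=6
C@1,6 dof=2 J2 → L=8 J1=2 J2=7
add link → L=9 J1=2 J2=7
C@8,3 dof=2 J2 → L=9 J1=2 J2=8
P@5,8 dof=1 J1 → L=9 J1=3 J2=8
M=3(L−1)−2J1−J2=3·8−2·3−8=10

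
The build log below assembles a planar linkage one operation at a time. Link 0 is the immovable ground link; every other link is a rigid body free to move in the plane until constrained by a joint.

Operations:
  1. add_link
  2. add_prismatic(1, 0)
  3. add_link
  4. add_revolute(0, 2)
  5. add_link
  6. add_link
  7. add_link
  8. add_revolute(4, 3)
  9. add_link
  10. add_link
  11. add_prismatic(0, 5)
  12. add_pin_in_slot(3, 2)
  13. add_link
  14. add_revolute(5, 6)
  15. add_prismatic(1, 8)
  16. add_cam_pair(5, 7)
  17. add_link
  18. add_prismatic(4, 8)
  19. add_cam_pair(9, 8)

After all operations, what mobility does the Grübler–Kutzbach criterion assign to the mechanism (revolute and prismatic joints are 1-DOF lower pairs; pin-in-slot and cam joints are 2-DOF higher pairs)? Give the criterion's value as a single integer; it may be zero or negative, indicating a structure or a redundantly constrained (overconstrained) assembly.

link 0 = ground. State L|J1|J2 = 1|0|0
+link1  2|0|0
P(1,0) f=1→J1  2|1|0
+link2  3|1|0
R(0,2) f=1→J1  3|2|0
+link3  4|2|0
+link4  5|2|0
+link5  6|2|0
R(4,3) f=1→J1  6|3|0
+link6  7|3|0
+link7  8|3|0
P(0,5) f=1→J1  8|4|0
PS(3,2) f=2→J2  8|4|1
+link8  9|4|1
R(5,6) f=1→J1  9|5|1
P(1,8) f=1→J1  9|6|1
C(5,7) f=2→J2  9|6|2
+link9  10|6|2
P(4,8) f=1→J1  10|7|2
C(9,8) f=2→J2  10|7|3
M = 3(10−1)−2·7−3 = 27−14−3 = 10

M = 10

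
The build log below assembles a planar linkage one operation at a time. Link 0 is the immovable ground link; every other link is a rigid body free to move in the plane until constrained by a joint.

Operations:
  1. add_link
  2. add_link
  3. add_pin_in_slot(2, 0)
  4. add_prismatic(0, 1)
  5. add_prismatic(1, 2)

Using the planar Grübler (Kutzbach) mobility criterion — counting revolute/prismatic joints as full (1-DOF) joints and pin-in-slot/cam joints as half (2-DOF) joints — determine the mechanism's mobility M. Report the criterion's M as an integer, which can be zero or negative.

M = 1

ground; <1,0,0>
#1 <2,0,0>
#2 <3,0,0>
PS:2↔0 J2 <3,0,1>
P:0↔1 J1 <3,1,1>
P:1↔2 J1 <3,2,1>
3×2 − 2×2 − 1×1 = 1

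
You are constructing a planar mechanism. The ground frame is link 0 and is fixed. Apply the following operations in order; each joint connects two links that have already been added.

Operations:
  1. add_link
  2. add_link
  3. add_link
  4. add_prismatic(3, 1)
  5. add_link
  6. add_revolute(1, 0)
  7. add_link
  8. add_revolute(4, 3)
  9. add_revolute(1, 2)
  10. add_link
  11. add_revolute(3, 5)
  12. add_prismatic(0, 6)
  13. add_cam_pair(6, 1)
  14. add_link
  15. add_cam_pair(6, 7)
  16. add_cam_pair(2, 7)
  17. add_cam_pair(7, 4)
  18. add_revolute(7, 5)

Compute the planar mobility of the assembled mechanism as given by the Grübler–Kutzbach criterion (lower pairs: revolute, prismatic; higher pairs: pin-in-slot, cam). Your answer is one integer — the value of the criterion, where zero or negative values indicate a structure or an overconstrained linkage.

M = 3

L=1 J1=0 J2=0
add link → L=2 J1=0 J2=0
add link → L=3 J1=0 J2=0
add link → L=4 J1=0 J2=0
P@3,1 dof=1 J1 → L=4 J1=1 J2=0
add link → L=5 J1=1 J2=0
R@1,0 dof=1 J1 → L=5 J1=2 J2=0
add link → L=6 J1=2 J2=0
R@4,3 dof=1 J1 → L=6 J1=3 J2=0
R@1,2 dof=1 J1 → L=6 J1=4 J2=0
add link → L=7 J1=4 J2=0
R@3,5 dof=1 J1 → L=7 J1=5 J2=0
P@0,6 dof=1 J1 → L=7 J1=6 J2=0
C@6,1 dof=2 J2 → L=7 J1=6 J2=1
add link → L=8 J1=6 J2=1
C@6,7 dof=2 J2 → L=8 J1=6 J2=2
C@2,7 dof=2 J2 → L=8 J1=6 J2=3
C@7,4 dof=2 J2 → L=8 J1=6 J2=4
R@7,5 dof=1 J1 → L=8 J1=7 J2=4
M=3(L−1)−2J1−J2=3·7−2·7−4=3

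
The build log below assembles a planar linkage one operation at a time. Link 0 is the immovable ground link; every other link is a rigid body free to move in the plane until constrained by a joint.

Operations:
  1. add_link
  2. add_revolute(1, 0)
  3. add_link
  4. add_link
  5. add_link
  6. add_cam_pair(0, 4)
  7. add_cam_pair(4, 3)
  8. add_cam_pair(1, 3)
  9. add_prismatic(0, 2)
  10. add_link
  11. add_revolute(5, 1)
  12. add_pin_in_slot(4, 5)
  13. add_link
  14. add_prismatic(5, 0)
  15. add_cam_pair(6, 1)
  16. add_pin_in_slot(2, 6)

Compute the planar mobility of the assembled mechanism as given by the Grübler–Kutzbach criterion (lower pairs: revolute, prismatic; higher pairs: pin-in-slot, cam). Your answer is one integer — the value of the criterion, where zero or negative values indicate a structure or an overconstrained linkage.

M = 4

L=1 J1=0 J2=0
add link → L=2 J1=0 J2=0
R@1,0 dof=1 J1 → L=2 J1=1 J2=0
add link → L=3 J1=1 J2=0
add link → L=4 J1=1 J2=0
add link → L=5 J1=1 J2=0
C@0,4 dof=2 J2 → L=5 J1=1 J2=1
C@4,3 dof=2 J2 → L=5 J1=1 J2=2
C@1,3 dof=2 J2 → L=5 J1=1 J2=3
P@0,2 dof=1 J1 → L=5 J1=2 J2=3
add link → L=6 J1=2 J2=3
R@5,1 dof=1 J1 → L=6 J1=3 J2=3
PS@4,5 dof=2 J2 → L=6 J1=3 J2=4
add link → L=7 J1=3 J2=4
P@5,0 dof=1 J1 → L=7 J1=4 J2=4
C@6,1 dof=2 J2 → L=7 J1=4 J2=5
PS@2,6 dof=2 J2 → L=7 J1=4 J2=6
M=3(L−1)−2J1−J2=3·6−2·4−6=4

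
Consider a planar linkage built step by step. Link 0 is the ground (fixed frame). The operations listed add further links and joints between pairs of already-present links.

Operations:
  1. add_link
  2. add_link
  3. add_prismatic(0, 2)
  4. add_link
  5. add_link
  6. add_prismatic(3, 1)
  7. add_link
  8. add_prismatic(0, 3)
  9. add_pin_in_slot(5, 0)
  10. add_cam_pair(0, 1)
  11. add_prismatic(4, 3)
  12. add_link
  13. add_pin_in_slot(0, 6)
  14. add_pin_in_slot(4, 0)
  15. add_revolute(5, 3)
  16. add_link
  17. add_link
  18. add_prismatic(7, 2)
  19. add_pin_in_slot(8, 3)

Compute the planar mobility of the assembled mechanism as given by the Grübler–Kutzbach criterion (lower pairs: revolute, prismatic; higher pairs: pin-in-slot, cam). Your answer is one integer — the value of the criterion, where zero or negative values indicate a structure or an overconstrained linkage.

M = 7

L=1 J1=0 J2=0
add link → L=2 J1=0 J2=0
add link → L=3 J1=0 J2=0
P@0,2 dof=1 J1 → L=3 J1=1 J2=0
add link → L=4 J1=1 J2=0
add link → L=5 J1=1 J2=0
P@3,1 dof=1 J1 → L=5 J1=2 J2=0
add link → L=6 J1=2 J2=0
P@0,3 dof=1 J1 → L=6 J1=3 J2=0
PS@5,0 dof=2 J2 → L=6 J1=3 J2=1
C@0,1 dof=2 J2 → L=6 J1=3 J2=2
P@4,3 dof=1 J1 → L=6 J1=4 J2=2
add link → L=7 J1=4 J2=2
PS@0,6 dof=2 J2 → L=7 J1=4 J2=3
PS@4,0 dof=2 J2 → L=7 J1=4 J2=4
R@5,3 dof=1 J1 → L=7 J1=5 J2=4
add link → L=8 J1=5 J2=4
add link → L=9 J1=5 J2=4
P@7,2 dof=1 J1 → L=9 J1=6 J2=4
PS@8,3 dof=2 J2 → L=9 J1=6 J2=5
M=3(L−1)−2J1−J2=3·8−2·6−5=7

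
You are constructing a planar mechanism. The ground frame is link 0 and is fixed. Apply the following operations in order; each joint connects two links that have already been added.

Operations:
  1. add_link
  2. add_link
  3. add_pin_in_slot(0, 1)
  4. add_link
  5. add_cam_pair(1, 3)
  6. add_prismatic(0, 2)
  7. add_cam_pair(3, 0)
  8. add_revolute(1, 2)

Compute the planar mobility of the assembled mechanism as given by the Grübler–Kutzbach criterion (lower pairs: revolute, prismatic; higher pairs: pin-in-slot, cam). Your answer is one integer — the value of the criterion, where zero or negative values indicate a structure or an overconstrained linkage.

ground; <1,0,0>
#1 <2,0,0>
#2 <3,0,0>
PS:0↔1 J2 <3,0,1>
#3 <4,0,1>
C:1↔3 J2 <4,0,2>
P:0↔2 J1 <4,1,2>
C:3↔0 J2 <4,1,3>
R:1↔2 J1 <4,2,3>
3×3 − 2×2 − 1×3 = 2

M = 2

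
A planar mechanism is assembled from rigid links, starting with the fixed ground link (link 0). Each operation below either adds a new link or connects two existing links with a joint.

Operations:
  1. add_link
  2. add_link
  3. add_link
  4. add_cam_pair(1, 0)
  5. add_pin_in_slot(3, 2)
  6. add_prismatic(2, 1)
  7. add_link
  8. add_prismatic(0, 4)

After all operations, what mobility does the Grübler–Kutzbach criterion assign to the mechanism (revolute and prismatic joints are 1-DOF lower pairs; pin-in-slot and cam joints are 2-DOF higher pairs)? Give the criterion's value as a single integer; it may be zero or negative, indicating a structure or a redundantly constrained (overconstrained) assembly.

M = 6

[1;0;0] (link 0 is ground)
L+ [2;0;0]
L+ [3;0;0]
L+ [4;0;0]
C(1,0)∈J2 [4;0;1]
PS(3,2)∈J2 [4;0;2]
P(2,1)∈J1 [4;1;2]
L+ [5;1;2]
P(0,4)∈J1 [5;2;2]
mobility = 12 − 4 − 2 = 6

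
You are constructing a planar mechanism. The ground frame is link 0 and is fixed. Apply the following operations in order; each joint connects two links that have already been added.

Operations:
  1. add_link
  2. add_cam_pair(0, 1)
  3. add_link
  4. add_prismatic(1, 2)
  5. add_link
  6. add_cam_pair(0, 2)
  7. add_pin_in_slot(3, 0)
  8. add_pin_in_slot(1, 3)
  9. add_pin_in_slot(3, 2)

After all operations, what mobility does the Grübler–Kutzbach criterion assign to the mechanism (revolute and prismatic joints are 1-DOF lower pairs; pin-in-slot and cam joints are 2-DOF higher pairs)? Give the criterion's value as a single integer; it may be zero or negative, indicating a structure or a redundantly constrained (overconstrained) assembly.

L=1 J1=0 J2=0
add link → L=2 J1=0 J2=0
C@0,1 dof=2 J2 → L=2 J1=0 J2=1
add link → L=3 J1=0 J2=1
P@1,2 dof=1 J1 → L=3 J1=1 J2=1
add link → L=4 J1=1 J2=1
C@0,2 dof=2 J2 → L=4 J1=1 J2=2
PS@3,0 dof=2 J2 → L=4 J1=1 J2=3
PS@1,3 dof=2 J2 → L=4 J1=1 J2=4
PS@3,2 dof=2 J2 → L=4 J1=1 J2=5
M=3(L−1)−2J1−J2=3·3−2·1−5=2

M = 2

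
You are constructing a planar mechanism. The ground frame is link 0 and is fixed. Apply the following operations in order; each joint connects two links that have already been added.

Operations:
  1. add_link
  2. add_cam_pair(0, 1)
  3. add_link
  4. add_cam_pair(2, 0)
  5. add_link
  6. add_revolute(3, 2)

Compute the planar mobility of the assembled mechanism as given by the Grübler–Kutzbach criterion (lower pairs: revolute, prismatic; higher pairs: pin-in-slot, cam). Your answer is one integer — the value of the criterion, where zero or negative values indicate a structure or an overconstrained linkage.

L=1 J1=0 J2=0
add link → L=2 J1=0 J2=0
C@0,1 dof=2 J2 → L=2 J1=0 J2=1
add link → L=3 J1=0 J2=1
C@2,0 dof=2 J2 → L=3 J1=0 J2=2
add link → L=4 J1=0 J2=2
R@3,2 dof=1 J1 → L=4 J1=1 J2=2
M=3(L−1)−2J1−J2=3·3−2·1−2=5

M = 5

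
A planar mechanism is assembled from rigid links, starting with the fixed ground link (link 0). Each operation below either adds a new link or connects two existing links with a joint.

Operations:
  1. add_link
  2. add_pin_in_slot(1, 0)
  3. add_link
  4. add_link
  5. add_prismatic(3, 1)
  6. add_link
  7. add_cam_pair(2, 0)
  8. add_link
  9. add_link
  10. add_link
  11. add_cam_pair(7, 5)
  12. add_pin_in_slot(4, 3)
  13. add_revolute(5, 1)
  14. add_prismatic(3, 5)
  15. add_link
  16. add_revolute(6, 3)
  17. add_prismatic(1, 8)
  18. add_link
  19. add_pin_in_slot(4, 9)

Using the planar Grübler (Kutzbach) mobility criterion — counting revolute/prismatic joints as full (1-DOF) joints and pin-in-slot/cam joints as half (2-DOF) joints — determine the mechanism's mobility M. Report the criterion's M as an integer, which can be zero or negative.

M = 12

(L,J1,J2)=(1,0,0); link0 fixed
link1: (2,0,0)
PS 1-0 [J2]: (2,0,1)
link2: (3,0,1)
link3: (4,0,1)
P 3-1 [J1]: (4,1,1)
link4: (5,1,1)
C 2-0 [J2]: (5,1,2)
link5: (6,1,2)
link6: (7,1,2)
link7: (8,1,2)
C 7-5 [J2]: (8,1,3)
PS 4-3 [J2]: (8,1,4)
R 5-1 [J1]: (8,2,4)
P 3-5 [J1]: (8,3,4)
link8: (9,3,4)
R 6-3 [J1]: (9,4,4)
P 1-8 [J1]: (9,5,4)
link9: (10,5,4)
PS 4-9 [J2]: (10,5,5)
Grübler: 3·9 − 2·5 − 5 = 12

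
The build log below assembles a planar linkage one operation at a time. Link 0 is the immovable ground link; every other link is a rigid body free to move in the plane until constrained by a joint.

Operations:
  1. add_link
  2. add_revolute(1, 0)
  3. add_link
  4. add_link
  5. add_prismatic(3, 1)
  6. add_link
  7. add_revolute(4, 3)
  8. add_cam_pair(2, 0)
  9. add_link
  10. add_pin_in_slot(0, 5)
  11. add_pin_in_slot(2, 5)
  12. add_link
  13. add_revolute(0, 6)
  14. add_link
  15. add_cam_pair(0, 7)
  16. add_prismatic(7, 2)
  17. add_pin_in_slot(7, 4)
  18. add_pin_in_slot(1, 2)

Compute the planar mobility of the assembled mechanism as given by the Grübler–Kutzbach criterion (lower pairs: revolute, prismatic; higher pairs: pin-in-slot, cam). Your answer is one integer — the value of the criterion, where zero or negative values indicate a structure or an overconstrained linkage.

link 0 = ground. State L|J1|J2 = 1|0|0
+link1  2|0|0
R(1,0) f=1→J1  2|1|0
+link2  3|1|0
+link3  4|1|0
P(3,1) f=1→J1  4|2|0
+link4  5|2|0
R(4,3) f=1→J1  5|3|0
C(2,0) f=2→J2  5|3|1
+link5  6|3|1
PS(0,5) f=2→J2  6|3|2
PS(2,5) f=2→J2  6|3|3
+link6  7|3|3
R(0,6) f=1→J1  7|4|3
+link7  8|4|3
C(0,7) f=2→J2  8|4|4
P(7,2) f=1→J1  8|5|4
PS(7,4) f=2→J2  8|5|5
PS(1,2) f=2→J2  8|5|6
M = 3(8−1)−2·5−6 = 21−10−6 = 5

M = 5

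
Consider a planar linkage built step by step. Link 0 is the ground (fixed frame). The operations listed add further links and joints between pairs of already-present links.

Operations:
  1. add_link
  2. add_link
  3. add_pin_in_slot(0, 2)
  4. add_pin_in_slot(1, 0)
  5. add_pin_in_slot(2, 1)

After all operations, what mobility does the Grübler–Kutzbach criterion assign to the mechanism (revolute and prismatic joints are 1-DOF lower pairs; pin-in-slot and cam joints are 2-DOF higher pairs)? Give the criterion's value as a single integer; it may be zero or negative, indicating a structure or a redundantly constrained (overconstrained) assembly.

link 0 = ground. State L|J1|J2 = 1|0|0
+link1  2|0|0
+link2  3|0|0
PS(0,2) f=2→J2  3|0|1
PS(1,0) f=2→J2  3|0|2
PS(2,1) f=2→J2  3|0|3
M = 3(3−1)−2·0−3 = 6−0−3 = 3

M = 3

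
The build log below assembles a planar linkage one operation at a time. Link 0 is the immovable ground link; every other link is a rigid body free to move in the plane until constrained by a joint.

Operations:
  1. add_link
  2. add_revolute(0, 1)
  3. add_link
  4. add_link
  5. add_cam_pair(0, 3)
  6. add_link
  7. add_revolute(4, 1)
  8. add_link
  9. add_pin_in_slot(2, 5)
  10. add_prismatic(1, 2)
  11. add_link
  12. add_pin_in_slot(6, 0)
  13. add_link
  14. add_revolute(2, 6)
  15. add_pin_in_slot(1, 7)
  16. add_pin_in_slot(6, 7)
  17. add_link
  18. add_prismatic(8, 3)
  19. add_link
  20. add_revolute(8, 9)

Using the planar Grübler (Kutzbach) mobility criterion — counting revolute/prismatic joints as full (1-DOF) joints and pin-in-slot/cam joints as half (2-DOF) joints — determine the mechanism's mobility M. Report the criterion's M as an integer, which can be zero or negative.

M = 10

[1;0;0] (link 0 is ground)
L+ [2;0;0]
R(0,1)∈J1 [2;1;0]
L+ [3;1;0]
L+ [4;1;0]
C(0,3)∈J2 [4;1;1]
L+ [5;1;1]
R(4,1)∈J1 [5;2;1]
L+ [6;2;1]
PS(2,5)∈J2 [6;2;2]
P(1,2)∈J1 [6;3;2]
L+ [7;3;2]
PS(6,0)∈J2 [7;3;3]
L+ [8;3;3]
R(2,6)∈J1 [8;4;3]
PS(1,7)∈J2 [8;4;4]
PS(6,7)∈J2 [8;4;5]
L+ [9;4;5]
P(8,3)∈J1 [9;5;5]
L+ [10;5;5]
R(8,9)∈J1 [10;6;5]
mobility = 27 − 12 − 5 = 10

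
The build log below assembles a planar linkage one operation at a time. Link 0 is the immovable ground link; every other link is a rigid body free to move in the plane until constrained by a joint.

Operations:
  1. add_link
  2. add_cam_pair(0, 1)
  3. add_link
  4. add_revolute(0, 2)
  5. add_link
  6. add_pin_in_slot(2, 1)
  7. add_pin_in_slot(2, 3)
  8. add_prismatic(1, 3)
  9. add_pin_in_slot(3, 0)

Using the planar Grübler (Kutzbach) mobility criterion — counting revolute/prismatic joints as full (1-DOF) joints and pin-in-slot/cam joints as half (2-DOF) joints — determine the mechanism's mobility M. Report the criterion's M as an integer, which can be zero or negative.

(L,J1,J2)=(1,0,0); link0 fixed
link1: (2,0,0)
C 0-1 [J2]: (2,0,1)
link2: (3,0,1)
R 0-2 [J1]: (3,1,1)
link3: (4,1,1)
PS 2-1 [J2]: (4,1,2)
PS 2-3 [J2]: (4,1,3)
P 1-3 [J1]: (4,2,3)
PS 3-0 [J2]: (4,2,4)
Grübler: 3·3 − 2·2 − 4 = 1

M = 1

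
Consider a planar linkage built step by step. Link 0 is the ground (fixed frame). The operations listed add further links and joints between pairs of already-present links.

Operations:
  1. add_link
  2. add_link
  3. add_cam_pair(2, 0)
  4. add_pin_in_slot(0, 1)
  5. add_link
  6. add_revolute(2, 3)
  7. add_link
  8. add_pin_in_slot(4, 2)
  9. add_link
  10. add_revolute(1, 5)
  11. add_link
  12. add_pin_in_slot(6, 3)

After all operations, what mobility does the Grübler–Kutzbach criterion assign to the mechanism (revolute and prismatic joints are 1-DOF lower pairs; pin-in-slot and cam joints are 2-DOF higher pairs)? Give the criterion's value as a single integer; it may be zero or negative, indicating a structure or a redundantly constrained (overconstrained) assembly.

M = 10

(L,J1,J2)=(1,0,0); link0 fixed
link1: (2,0,0)
link2: (3,0,0)
C 2-0 [J2]: (3,0,1)
PS 0-1 [J2]: (3,0,2)
link3: (4,0,2)
R 2-3 [J1]: (4,1,2)
link4: (5,1,2)
PS 4-2 [J2]: (5,1,3)
link5: (6,1,3)
R 1-5 [J1]: (6,2,3)
link6: (7,2,3)
PS 6-3 [J2]: (7,2,4)
Grübler: 3·6 − 2·2 − 4 = 10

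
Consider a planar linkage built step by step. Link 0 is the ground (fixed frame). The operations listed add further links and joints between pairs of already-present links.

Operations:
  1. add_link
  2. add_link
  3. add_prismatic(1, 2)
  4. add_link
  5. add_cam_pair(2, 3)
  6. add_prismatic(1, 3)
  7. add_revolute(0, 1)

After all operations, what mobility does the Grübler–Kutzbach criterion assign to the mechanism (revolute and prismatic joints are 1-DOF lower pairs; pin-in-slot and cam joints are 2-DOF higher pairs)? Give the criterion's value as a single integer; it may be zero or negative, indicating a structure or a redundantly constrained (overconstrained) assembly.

M = 2

(L,J1,J2)=(1,0,0); link0 fixed
link1: (2,0,0)
link2: (3,0,0)
P 1-2 [J1]: (3,1,0)
link3: (4,1,0)
C 2-3 [J2]: (4,1,1)
P 1-3 [J1]: (4,2,1)
R 0-1 [J1]: (4,3,1)
Grübler: 3·3 − 2·3 − 1 = 2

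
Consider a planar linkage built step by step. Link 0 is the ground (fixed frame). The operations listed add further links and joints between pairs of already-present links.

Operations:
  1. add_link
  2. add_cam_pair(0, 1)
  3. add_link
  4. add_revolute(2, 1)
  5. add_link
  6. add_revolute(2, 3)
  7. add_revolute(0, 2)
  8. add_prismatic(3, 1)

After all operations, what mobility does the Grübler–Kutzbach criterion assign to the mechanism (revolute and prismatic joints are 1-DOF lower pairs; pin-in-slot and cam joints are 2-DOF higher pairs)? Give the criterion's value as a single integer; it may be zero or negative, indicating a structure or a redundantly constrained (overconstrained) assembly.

M = 0

[1;0;0] (link 0 is ground)
L+ [2;0;0]
C(0,1)∈J2 [2;0;1]
L+ [3;0;1]
R(2,1)∈J1 [3;1;1]
L+ [4;1;1]
R(2,3)∈J1 [4;2;1]
R(0,2)∈J1 [4;3;1]
P(3,1)∈J1 [4;4;1]
mobility = 9 − 8 − 1 = 0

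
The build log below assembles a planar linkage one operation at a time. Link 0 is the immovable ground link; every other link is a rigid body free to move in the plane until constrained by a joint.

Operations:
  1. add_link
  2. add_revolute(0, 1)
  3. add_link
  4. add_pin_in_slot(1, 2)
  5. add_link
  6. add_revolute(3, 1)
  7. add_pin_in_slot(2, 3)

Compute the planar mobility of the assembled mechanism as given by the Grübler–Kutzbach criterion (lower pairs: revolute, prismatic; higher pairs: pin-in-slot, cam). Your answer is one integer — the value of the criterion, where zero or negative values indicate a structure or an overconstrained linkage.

link 0 = ground. State L|J1|J2 = 1|0|0
+link1  2|0|0
R(0,1) f=1→J1  2|1|0
+link2  3|1|0
PS(1,2) f=2→J2  3|1|1
+link3  4|1|1
R(3,1) f=1→J1  4|2|1
PS(2,3) f=2→J2  4|2|2
M = 3(4−1)−2·2−2 = 9−4−2 = 3

M = 3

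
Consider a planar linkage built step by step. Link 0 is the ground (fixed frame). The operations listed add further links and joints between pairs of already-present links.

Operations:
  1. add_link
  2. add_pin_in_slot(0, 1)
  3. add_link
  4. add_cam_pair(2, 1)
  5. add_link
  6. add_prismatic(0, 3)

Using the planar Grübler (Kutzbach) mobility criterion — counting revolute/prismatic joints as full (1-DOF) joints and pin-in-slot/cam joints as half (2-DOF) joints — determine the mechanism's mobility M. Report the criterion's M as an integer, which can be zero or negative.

M = 5

ground; <1,0,0>
#1 <2,0,0>
PS:0↔1 J2 <2,0,1>
#2 <3,0,1>
C:2↔1 J2 <3,0,2>
#3 <4,0,2>
P:0↔3 J1 <4,1,2>
3×3 − 2×1 − 1×2 = 5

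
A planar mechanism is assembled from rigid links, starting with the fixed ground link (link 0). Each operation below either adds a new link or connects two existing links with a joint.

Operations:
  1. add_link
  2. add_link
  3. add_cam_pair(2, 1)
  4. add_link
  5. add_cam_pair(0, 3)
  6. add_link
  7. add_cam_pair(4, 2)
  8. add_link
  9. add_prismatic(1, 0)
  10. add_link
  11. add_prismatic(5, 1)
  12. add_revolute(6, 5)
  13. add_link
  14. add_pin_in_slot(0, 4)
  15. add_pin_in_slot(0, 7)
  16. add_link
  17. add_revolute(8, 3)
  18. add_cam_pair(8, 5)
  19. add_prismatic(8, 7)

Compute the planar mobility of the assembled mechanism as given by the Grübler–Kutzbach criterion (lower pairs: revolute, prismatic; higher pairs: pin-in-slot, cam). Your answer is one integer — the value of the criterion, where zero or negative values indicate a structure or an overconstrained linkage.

M = 8

link 0 = ground. State L|J1|J2 = 1|0|0
+link1  2|0|0
+link2  3|0|0
C(2,1) f=2→J2  3|0|1
+link3  4|0|1
C(0,3) f=2→J2  4|0|2
+link4  5|0|2
C(4,2) f=2→J2  5|0|3
+link5  6|0|3
P(1,0) f=1→J1  6|1|3
+link6  7|1|3
P(5,1) f=1→J1  7|2|3
R(6,5) f=1→J1  7|3|3
+link7  8|3|3
PS(0,4) f=2→J2  8|3|4
PS(0,7) f=2→J2  8|3|5
+link8  9|3|5
R(8,3) f=1→J1  9|4|5
C(8,5) f=2→J2  9|4|6
P(8,7) f=1→J1  9|5|6
M = 3(9−1)−2·5−6 = 24−10−6 = 8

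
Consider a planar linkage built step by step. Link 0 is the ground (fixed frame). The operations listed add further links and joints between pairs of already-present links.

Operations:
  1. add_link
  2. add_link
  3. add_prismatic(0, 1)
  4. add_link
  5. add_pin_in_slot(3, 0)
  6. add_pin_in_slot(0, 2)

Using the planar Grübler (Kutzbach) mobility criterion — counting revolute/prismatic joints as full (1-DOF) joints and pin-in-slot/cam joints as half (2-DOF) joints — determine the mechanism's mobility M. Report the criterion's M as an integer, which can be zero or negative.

M = 5

link 0 = ground. State L|J1|J2 = 1|0|0
+link1  2|0|0
+link2  3|0|0
P(0,1) f=1→J1  3|1|0
+link3  4|1|0
PS(3,0) f=2→J2  4|1|1
PS(0,2) f=2→J2  4|1|2
M = 3(4−1)−2·1−2 = 9−2−2 = 5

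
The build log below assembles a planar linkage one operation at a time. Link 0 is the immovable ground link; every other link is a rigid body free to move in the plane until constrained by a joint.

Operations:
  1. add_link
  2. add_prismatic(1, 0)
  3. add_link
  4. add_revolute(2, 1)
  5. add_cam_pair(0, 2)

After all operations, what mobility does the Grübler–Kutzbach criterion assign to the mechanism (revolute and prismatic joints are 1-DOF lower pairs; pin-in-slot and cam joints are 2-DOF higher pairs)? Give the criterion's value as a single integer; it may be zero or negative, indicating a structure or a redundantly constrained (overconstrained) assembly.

M = 1

(L,J1,J2)=(1,0,0); link0 fixed
link1: (2,0,0)
P 1-0 [J1]: (2,1,0)
link2: (3,1,0)
R 2-1 [J1]: (3,2,0)
C 0-2 [J2]: (3,2,1)
Grübler: 3·2 − 2·2 − 1 = 1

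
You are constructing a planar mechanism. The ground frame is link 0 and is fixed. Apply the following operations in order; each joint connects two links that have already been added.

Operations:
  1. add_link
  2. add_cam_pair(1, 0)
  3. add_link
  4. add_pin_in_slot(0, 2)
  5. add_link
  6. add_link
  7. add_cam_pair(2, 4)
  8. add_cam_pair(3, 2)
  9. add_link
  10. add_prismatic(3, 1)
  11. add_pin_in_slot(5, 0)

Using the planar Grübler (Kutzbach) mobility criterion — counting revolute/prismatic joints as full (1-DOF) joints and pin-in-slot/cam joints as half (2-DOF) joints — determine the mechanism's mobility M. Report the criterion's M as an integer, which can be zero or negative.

M = 8

L=1 J1=0 J2=0
add link → L=2 J1=0 J2=0
C@1,0 dof=2 J2 → L=2 J1=0 J2=1
add link → L=3 J1=0 J2=1
PS@0,2 dof=2 J2 → L=3 J1=0 J2=2
add link → L=4 J1=0 J2=2
add link → L=5 J1=0 J2=2
C@2,4 dof=2 J2 → L=5 J1=0 J2=3
C@3,2 dof=2 J2 → L=5 J1=0 J2=4
add link → L=6 J1=0 J2=4
P@3,1 dof=1 J1 → L=6 J1=1 J2=4
PS@5,0 dof=2 J2 → L=6 J1=1 J2=5
M=3(L−1)−2J1−J2=3·5−2·1−5=8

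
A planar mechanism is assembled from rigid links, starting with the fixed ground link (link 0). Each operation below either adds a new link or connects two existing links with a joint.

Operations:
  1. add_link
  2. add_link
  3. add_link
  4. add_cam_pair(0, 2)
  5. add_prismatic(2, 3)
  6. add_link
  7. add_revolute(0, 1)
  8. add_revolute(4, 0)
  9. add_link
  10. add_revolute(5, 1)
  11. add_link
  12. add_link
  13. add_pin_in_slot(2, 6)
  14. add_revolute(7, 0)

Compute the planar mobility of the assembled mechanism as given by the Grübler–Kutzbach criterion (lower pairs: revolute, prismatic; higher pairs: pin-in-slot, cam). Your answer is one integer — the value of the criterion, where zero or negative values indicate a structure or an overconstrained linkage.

M = 9

(L,J1,J2)=(1,0,0); link0 fixed
link1: (2,0,0)
link2: (3,0,0)
link3: (4,0,0)
C 0-2 [J2]: (4,0,1)
P 2-3 [J1]: (4,1,1)
link4: (5,1,1)
R 0-1 [J1]: (5,2,1)
R 4-0 [J1]: (5,3,1)
link5: (6,3,1)
R 5-1 [J1]: (6,4,1)
link6: (7,4,1)
link7: (8,4,1)
PS 2-6 [J2]: (8,4,2)
R 7-0 [J1]: (8,5,2)
Grübler: 3·7 − 2·5 − 2 = 9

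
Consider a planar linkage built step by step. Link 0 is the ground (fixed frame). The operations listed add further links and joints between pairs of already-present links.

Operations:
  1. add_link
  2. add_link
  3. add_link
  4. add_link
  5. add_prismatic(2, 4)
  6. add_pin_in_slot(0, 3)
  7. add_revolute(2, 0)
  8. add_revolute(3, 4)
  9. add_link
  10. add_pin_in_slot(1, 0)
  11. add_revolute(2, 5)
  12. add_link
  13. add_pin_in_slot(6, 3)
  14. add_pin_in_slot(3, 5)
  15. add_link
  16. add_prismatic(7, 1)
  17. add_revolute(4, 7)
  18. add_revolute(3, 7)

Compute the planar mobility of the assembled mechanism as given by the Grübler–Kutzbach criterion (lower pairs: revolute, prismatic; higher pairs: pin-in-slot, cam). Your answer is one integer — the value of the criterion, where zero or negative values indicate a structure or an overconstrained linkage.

M = 3

L=1 J1=0 J2=0
add link → L=2 J1=0 J2=0
add link → L=3 J1=0 J2=0
add link → L=4 J1=0 J2=0
add link → L=5 J1=0 J2=0
P@2,4 dof=1 J1 → L=5 J1=1 J2=0
PS@0,3 dof=2 J2 → L=5 J1=1 J2=1
R@2,0 dof=1 J1 → L=5 J1=2 J2=1
R@3,4 dof=1 J1 → L=5 J1=3 J2=1
add link → L=6 J1=3 J2=1
PS@1,0 dof=2 J2 → L=6 J1=3 J2=2
R@2,5 dof=1 J1 → L=6 J1=4 J2=2
add link → L=7 J1=4 J2=2
PS@6,3 dof=2 J2 → L=7 J1=4 J2=3
PS@3,5 dof=2 J2 → L=7 J1=4 J2=4
add link → L=8 J1=4 J2=4
P@7,1 dof=1 J1 → L=8 J1=5 J2=4
R@4,7 dof=1 J1 → L=8 J1=6 J2=4
R@3,7 dof=1 J1 → L=8 J1=7 J2=4
M=3(L−1)−2J1−J2=3·7−2·7−4=3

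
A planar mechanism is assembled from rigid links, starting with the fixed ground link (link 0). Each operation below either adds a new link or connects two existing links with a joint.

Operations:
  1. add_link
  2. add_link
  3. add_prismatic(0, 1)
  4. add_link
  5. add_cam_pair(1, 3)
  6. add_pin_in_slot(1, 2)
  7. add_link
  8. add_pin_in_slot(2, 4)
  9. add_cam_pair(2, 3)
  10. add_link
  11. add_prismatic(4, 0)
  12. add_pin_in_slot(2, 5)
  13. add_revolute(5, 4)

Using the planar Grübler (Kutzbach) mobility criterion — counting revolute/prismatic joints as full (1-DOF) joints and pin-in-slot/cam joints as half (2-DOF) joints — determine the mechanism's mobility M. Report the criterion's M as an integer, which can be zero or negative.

[1;0;0] (link 0 is ground)
L+ [2;0;0]
L+ [3;0;0]
P(0,1)∈J1 [3;1;0]
L+ [4;1;0]
C(1,3)∈J2 [4;1;1]
PS(1,2)∈J2 [4;1;2]
L+ [5;1;2]
PS(2,4)∈J2 [5;1;3]
C(2,3)∈J2 [5;1;4]
L+ [6;1;4]
P(4,0)∈J1 [6;2;4]
PS(2,5)∈J2 [6;2;5]
R(5,4)∈J1 [6;3;5]
mobility = 15 − 6 − 5 = 4

M = 4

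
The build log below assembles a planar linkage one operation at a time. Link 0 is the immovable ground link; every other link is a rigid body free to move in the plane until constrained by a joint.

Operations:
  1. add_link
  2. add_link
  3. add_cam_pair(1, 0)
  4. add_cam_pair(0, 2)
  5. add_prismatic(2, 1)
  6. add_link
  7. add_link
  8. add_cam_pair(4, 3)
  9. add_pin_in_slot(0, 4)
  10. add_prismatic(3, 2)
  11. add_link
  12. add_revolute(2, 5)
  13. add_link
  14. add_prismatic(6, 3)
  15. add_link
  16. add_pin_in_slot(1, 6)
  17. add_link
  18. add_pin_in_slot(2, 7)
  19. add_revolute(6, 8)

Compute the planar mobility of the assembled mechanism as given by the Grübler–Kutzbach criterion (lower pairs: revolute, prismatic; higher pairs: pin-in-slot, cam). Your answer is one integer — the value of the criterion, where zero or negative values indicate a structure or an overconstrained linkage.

M = 8

(L,J1,J2)=(1,0,0); link0 fixed
link1: (2,0,0)
link2: (3,0,0)
C 1-0 [J2]: (3,0,1)
C 0-2 [J2]: (3,0,2)
P 2-1 [J1]: (3,1,2)
link3: (4,1,2)
link4: (5,1,2)
C 4-3 [J2]: (5,1,3)
PS 0-4 [J2]: (5,1,4)
P 3-2 [J1]: (5,2,4)
link5: (6,2,4)
R 2-5 [J1]: (6,3,4)
link6: (7,3,4)
P 6-3 [J1]: (7,4,4)
link7: (8,4,4)
PS 1-6 [J2]: (8,4,5)
link8: (9,4,5)
PS 2-7 [J2]: (9,4,6)
R 6-8 [J1]: (9,5,6)
Grübler: 3·8 − 2·5 − 6 = 8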